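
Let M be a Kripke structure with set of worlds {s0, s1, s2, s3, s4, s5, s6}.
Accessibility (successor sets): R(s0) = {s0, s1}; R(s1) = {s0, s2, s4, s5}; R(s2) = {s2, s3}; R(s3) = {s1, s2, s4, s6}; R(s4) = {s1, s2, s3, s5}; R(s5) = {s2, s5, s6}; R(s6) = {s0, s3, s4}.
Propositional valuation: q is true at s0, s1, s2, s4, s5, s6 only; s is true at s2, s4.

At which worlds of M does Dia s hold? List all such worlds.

s1, s2, s3, s4, s5, s6

Let φ = Dia s. Evaluate φ at each world:
  s0 (successors {s0, s1}): φ is false.
  s1 (successors {s0, s2, s4, s5}): φ is true.
  s2 (successors {s2, s3}): φ is true.
  s3 (successors {s1, s2, s4, s6}): φ is true.
  s4 (successors {s1, s2, s3, s5}): φ is true.
  s5 (successors {s2, s5, s6}): φ is true.
  s6 (successors {s0, s3, s4}): φ is true.
For instance, at s4:
  At s4: Dia s requires s at some successor in {s1, s2, s3, s5}.
    s holds at s2, so Dia s is true at s4.
Satisfying worlds: {s1, s2, s3, s4, s5, s6}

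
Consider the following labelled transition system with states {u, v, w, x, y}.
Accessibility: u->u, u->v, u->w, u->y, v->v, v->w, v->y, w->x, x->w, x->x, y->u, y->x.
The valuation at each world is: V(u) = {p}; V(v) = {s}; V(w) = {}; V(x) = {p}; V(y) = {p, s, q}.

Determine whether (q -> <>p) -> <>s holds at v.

Recall that <>ψ holds at a world iff ψ holds at some accessible world.
At v: q -> <>p is true, <>s is true, so (q -> <>p) -> <>s is true.
  At v: q is false, <>p is true, so q -> <>p is true.
    At v: <>p requires p at some successor in {v, w, y}.
      p holds at y, so <>p is true at v.
  At v: <>s requires s at some successor in {v, w, y}.
    s holds at v, so <>s is true at v.

Yes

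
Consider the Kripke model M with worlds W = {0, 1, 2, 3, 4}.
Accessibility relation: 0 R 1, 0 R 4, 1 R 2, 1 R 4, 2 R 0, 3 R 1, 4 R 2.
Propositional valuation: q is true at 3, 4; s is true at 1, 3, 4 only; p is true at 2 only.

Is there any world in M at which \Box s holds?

Let φ = \Box s. Evaluate φ at each world:
  0 (successors {1, 4}): φ is true.
  1 (successors {2, 4}): φ is false.
  2 (successors {0}): φ is false.
  3 (successors {1}): φ is true.
  4 (successors {2}): φ is false.
Detail at 0 (witness):
  At 0: \Box s requires s at every successor {1, 4}.
    At 1: s is true.
    At 4: s is true.
  So \Box s is true at 0.

Yes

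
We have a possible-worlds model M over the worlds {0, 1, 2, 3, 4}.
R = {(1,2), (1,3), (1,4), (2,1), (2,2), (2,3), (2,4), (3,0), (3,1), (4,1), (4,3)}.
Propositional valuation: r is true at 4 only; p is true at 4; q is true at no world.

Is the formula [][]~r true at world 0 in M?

Yes

At 0: no accessible worlds, so [][]~r holds vacuously.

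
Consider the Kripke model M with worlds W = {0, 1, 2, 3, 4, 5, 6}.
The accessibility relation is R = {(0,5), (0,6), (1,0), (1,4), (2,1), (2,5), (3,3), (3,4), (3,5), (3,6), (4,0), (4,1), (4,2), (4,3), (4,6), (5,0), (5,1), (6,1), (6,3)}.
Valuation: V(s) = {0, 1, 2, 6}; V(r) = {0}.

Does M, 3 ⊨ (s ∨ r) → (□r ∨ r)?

Yes

Recall that □ψ holds at a world iff ψ holds at every accessible world, and ◇ψ holds iff ψ holds at some accessible world.
At 3: s ∨ r is false, □r ∨ r is false, so (s ∨ r) → (□r ∨ r) is true.
  At 3: □r is false, r is false, so □r ∨ r is false.
    At 3: □r requires r at every successor {3, 4, 5, 6}.
      r fails at 3, so □r is false at 3.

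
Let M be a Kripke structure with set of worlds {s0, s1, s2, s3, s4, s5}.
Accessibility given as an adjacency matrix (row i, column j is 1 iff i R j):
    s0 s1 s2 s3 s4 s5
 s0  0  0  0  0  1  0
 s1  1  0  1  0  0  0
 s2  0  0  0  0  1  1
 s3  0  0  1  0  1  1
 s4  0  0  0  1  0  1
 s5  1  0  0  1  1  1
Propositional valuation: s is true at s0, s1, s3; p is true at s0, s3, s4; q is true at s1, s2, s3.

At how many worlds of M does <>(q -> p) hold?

6

Recall that <>ψ holds at a world iff ψ holds at some accessible world.
Let φ = <>(q -> p). Evaluate φ at each world:
  s0 (successors {s4}): φ is true.
  s1 (successors {s0, s2}): φ is true.
  s2 (successors {s4, s5}): φ is true.
  s3 (successors {s2, s4, s5}): φ is true.
  s4 (successors {s3, s5}): φ is true.
  s5 (successors {s0, s3, s4, s5}): φ is true.
For instance, at s3:
  At s3: <>(q -> p) requires q -> p at some successor in {s2, s4, s5}.
    q -> p holds at s4, so <>(q -> p) is true at s3.
Satisfying worlds: {s0, s1, s2, s3, s4, s5}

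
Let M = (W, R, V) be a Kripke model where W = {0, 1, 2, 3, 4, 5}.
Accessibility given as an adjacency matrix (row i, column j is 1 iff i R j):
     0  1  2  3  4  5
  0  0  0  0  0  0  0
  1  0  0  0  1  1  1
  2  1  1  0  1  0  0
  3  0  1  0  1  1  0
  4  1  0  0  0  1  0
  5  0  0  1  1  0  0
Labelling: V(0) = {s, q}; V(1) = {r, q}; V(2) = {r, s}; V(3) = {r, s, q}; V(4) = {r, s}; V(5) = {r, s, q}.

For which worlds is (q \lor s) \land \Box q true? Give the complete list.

Recall that \Box ψ holds at a world iff ψ holds at every accessible world, and \Diamond ψ holds iff ψ holds at some accessible world.
Let φ = (q \lor s) \land \Box q. Evaluate φ at each world:
  0 (successors ∅): φ is true.
  1 (successors {3, 4, 5}): φ is false.
  2 (successors {0, 1, 3}): φ is true.
  3 (successors {1, 3, 4}): φ is false.
  4 (successors {0, 4}): φ is false.
  5 (successors {2, 3}): φ is false.
For instance, at 3:
  At 3: q \lor s is true, \Box q is false, so (q \lor s) \land \Box q is false.
    At 3: \Box q requires q at every successor {1, 3, 4}.
      q fails at 4, so \Box q is false at 3.
Satisfying worlds: {0, 2}

0, 2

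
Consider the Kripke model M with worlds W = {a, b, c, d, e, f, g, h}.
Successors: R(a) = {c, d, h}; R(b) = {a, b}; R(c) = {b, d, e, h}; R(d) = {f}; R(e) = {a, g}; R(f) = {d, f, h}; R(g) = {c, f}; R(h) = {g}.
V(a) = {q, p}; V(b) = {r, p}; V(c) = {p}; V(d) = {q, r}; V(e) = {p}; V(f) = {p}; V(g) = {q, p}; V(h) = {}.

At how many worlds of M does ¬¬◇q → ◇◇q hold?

7

Let φ = ¬¬◇q → ◇◇q. Evaluate φ at each world:
  a (successors {c, d, h}): φ is true.
  b (successors {a, b}): φ is true.
  c (successors {b, d, e, h}): φ is true.
  d (successors {f}): φ is true.
  e (successors {a, g}): φ is true.
  f (successors {d, f, h}): φ is true.
  g (successors {c, f}): φ is true.
  h (successors {g}): φ is false.
For instance, at g:
  At g: ¬¬◇q is false, ◇◇q is true, so ¬¬◇q → ◇◇q is true.
    At g: ¬◇q is true, so ¬¬◇q is false.
      At g: ◇q is false, so ¬◇q is true.
    At g: ◇◇q requires ◇q at some successor in {c, f}.
      ◇q holds at c, so ◇◇q is true at g.
Satisfying worlds: {a, b, c, d, e, f, g}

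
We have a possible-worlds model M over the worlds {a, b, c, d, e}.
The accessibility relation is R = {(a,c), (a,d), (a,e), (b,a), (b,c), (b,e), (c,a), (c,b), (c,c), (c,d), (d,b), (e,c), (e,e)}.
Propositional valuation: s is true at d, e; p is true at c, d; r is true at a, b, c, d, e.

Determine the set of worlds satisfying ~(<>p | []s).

Let φ = ~(<>p | []s). Evaluate φ at each world:
  a (successors {c, d, e}): φ is false.
  b (successors {a, c, e}): φ is false.
  c (successors {a, b, c, d}): φ is false.
  d (successors {b}): φ is true.
  e (successors {c, e}): φ is false.
For instance, at a:
  At a: <>p | []s is true, so ~(<>p | []s) is false.
    At a: <>p is true, []s is false, so <>p | []s is true.
      At a: <>p requires p at some successor in {c, d, e}.
        p holds at c, so <>p is true at a.
      At a: []s requires s at every successor {c, d, e}.
        s fails at c, so []s is false at a.
Satisfying worlds: {d}

d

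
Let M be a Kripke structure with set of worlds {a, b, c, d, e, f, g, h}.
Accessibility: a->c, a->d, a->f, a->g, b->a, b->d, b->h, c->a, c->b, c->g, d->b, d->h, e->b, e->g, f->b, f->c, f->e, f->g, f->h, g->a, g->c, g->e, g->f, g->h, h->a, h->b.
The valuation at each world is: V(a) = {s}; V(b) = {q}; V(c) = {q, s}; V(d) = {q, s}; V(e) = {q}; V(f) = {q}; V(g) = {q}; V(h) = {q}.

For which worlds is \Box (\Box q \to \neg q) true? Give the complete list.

c, d, e, h

Let φ = \Box (\Box q \to \neg q). Evaluate φ at each world:
  a (successors {c, d, f, g}): φ is false.
  b (successors {a, d, h}): φ is false.
  c (successors {a, b, g}): φ is true.
  d (successors {b, h}): φ is true.
  e (successors {b, g}): φ is true.
  f (successors {b, c, e, g, h}): φ is false.
  g (successors {a, c, e, f, h}): φ is false.
  h (successors {a, b}): φ is true.
For instance, at b:
  At b: \Box (\Box q \to \neg q) requires \Box q \to \neg q at every successor {a, d, h}.
    \Box q \to \neg q fails at d, so \Box (\Box q \to \neg q) is false at b.
      At d: \Box q is true, \neg q is false, so \Box q \to \neg q is false.
Satisfying worlds: {c, d, e, h}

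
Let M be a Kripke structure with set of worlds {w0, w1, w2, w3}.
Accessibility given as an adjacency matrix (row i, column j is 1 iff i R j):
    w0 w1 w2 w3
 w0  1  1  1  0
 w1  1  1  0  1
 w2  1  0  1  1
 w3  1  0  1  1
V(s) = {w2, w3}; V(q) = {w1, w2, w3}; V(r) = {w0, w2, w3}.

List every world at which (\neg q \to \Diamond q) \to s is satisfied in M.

w2, w3

Recall that \Diamond ψ holds at a world iff ψ holds at some accessible world.
Let φ = (\neg q \to \Diamond q) \to s. Evaluate φ at each world:
  w0 (successors {w0, w1, w2}): φ is false.
  w1 (successors {w0, w1, w3}): φ is false.
  w2 (successors {w0, w2, w3}): φ is true.
  w3 (successors {w0, w2, w3}): φ is true.
For instance, at w0:
  At w0: \neg q \to \Diamond q is true, s is false, so (\neg q \to \Diamond q) \to s is false.
    At w0: \neg q is true, \Diamond q is true, so \neg q \to \Diamond q is true.
      At w0: \Diamond q requires q at some successor in {w0, w1, w2}.
        q holds at w1, so \Diamond q is true at w0.
Satisfying worlds: {w2, w3}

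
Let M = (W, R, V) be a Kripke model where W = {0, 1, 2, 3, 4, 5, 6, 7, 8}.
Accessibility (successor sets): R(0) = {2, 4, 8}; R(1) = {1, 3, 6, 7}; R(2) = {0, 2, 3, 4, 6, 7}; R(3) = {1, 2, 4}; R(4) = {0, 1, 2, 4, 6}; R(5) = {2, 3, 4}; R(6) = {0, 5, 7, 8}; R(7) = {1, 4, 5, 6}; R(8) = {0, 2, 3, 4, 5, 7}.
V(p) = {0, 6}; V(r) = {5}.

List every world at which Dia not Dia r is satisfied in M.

Recall that Dia ψ holds at a world iff ψ holds at some accessible world.
Let φ = Dia not Dia r. Evaluate φ at each world:
  0 (successors {2, 4, 8}): φ is true.
  1 (successors {1, 3, 6, 7}): φ is true.
  2 (successors {0, 2, 3, 4, 6, 7}): φ is true.
  3 (successors {1, 2, 4}): φ is true.
  4 (successors {0, 1, 2, 4, 6}): φ is true.
  5 (successors {2, 3, 4}): φ is true.
  6 (successors {0, 5, 7, 8}): φ is true.
  7 (successors {1, 4, 5, 6}): φ is true.
  8 (successors {0, 2, 3, 4, 5, 7}): φ is true.
For instance, at 2:
  At 2: Dia not Dia r requires not Dia r at some successor in {0, 2, 3, 4, 6, 7}.
    not Dia r holds at 0, so Dia not Dia r is true at 2.
      At 0: Dia r is false, so not Dia r is true.
Satisfying worlds: {0, 1, 2, 3, 4, 5, 6, 7, 8}

0, 1, 2, 3, 4, 5, 6, 7, 8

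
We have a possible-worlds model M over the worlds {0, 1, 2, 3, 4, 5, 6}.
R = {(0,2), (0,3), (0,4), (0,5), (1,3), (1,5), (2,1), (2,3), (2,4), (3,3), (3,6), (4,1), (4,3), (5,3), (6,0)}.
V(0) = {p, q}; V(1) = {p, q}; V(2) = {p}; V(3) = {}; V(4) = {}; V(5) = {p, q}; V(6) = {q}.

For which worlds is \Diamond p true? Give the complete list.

Recall that \Diamond ψ holds at a world iff ψ holds at some accessible world.
Let φ = \Diamond p. Evaluate φ at each world:
  0 (successors {2, 3, 4, 5}): φ is true.
  1 (successors {3, 5}): φ is true.
  2 (successors {1, 3, 4}): φ is true.
  3 (successors {3, 6}): φ is false.
  4 (successors {1, 3}): φ is true.
  5 (successors {3}): φ is false.
  6 (successors {0}): φ is true.
For instance, at 0:
  At 0: \Diamond p requires p at some successor in {2, 3, 4, 5}.
    p holds at 2, so \Diamond p is true at 0.
Satisfying worlds: {0, 1, 2, 4, 6}

0, 1, 2, 4, 6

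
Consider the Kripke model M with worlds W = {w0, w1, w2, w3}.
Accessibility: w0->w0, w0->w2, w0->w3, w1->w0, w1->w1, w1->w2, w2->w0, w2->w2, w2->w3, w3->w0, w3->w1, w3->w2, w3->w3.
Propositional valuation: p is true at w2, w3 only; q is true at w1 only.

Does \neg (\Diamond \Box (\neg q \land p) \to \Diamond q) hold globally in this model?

No

Recall that \Box ψ holds at a world iff ψ holds at every accessible world, and \Diamond ψ holds iff ψ holds at some accessible world.
Let φ = \neg (\Diamond \Box (\neg q \land p) \to \Diamond q). Evaluate φ at each world:
  w0 (successors {w0, w2, w3}): φ is false.
  w1 (successors {w0, w1, w2}): φ is false.
  w2 (successors {w0, w2, w3}): φ is false.
  w3 (successors {w0, w1, w2, w3}): φ is false.
Detail at w0 (counterexample):
  At w0: \Diamond \Box (\neg q \land p) \to \Diamond q is true, so \neg (\Diamond \Box (\neg q \land p) \to \Diamond q) is false.
    At w0: \Diamond \Box (\neg q \land p) is false, \Diamond q is false, so \Diamond \Box (\neg q \land p) \to \Diamond q is true.
      At w0: \Diamond \Box (\neg q \land p) requires \Box (\neg q \land p) at some successor in {w0, w2, w3}.
        At w0: \Box (\neg q \land p) is false.
        At w2: \Box (\neg q \land p) is false.
        At w3: \Box (\neg q \land p) is false.
      So \Diamond \Box (\neg q \land p) is false at w0.
      At w0: \Diamond q requires q at some successor in {w0, w2, w3}.
        At w0: q is false.
        At w2: q is false.
        At w3: q is false.
      So \Diamond q is false at w0.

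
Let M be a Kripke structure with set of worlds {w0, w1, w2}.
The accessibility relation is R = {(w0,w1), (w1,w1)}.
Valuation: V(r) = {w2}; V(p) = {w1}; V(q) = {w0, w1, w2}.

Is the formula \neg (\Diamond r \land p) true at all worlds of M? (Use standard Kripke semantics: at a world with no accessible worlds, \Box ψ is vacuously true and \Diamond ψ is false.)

Recall that \Diamond ψ holds at a world iff ψ holds at some accessible world.
Let φ = \neg (\Diamond r \land p). Evaluate φ at each world:
  w0 (successors {w1}): φ is true.
  w1 (successors {w1}): φ is true.
  w2 (successors ∅): φ is true.
For instance, at w1:
  At w1: \Diamond r \land p is false, so \neg (\Diamond r \land p) is true.
    At w1: \Diamond r is false, p is true, so \Diamond r \land p is false.
      At w1: \Diamond r requires r at some successor in {w1}.
        At w1: r is false.
      So \Diamond r is false at w1.

Yes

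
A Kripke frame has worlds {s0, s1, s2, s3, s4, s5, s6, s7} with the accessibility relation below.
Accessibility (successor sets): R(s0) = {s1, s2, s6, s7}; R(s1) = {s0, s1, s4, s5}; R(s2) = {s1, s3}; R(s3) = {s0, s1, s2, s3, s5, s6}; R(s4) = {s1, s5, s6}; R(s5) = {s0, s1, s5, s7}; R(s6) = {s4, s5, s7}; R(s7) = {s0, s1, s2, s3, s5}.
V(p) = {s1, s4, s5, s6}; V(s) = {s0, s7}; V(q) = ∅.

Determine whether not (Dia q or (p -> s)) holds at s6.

At s6: Dia q or (p -> s) is false, so not (Dia q or (p -> s)) is true.
  At s6: Dia q is false, p -> s is false, so Dia q or (p -> s) is false.
    At s6: Dia q requires q at some successor in {s4, s5, s7}.
      At s4: q is false.
      At s5: q is false.
      At s7: q is false.
    So Dia q is false at s6.

Yes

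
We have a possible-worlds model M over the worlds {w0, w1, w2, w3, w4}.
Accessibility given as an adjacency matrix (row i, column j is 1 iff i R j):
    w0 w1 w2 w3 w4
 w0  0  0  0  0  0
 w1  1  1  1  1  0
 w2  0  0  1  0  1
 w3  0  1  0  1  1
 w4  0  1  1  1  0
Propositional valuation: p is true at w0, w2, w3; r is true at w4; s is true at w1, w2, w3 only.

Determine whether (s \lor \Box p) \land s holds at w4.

At w4: s \lor \Box p is false, s is false, so (s \lor \Box p) \land s is false.
  At w4: s is false, \Box p is false, so s \lor \Box p is false.
    At w4: \Box p requires p at every successor {w1, w2, w3}.
      p fails at w1, so \Box p is false at w4.

No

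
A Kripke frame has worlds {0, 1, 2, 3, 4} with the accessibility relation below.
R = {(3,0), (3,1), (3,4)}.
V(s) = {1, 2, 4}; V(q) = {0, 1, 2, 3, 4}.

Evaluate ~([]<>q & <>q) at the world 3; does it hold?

At 3: []<>q & <>q is false, so ~([]<>q & <>q) is true.
  At 3: []<>q is false, <>q is true, so []<>q & <>q is false.
    At 3: []<>q requires <>q at every successor {0, 1, 4}.
      <>q fails at 0, so []<>q is false at 3.
    At 3: <>q requires q at some successor in {0, 1, 4}.
      q holds at 0, so <>q is true at 3.

Yes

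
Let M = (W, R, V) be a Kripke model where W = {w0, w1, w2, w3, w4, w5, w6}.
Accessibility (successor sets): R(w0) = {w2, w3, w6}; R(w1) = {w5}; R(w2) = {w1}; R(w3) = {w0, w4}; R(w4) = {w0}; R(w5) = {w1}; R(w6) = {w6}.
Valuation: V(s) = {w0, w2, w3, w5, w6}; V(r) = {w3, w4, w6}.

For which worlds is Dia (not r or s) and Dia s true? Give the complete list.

Let φ = Dia (not r or s) and Dia s. Evaluate φ at each world:
  w0 (successors {w2, w3, w6}): φ is true.
  w1 (successors {w5}): φ is true.
  w2 (successors {w1}): φ is false.
  w3 (successors {w0, w4}): φ is true.
  w4 (successors {w0}): φ is true.
  w5 (successors {w1}): φ is false.
  w6 (successors {w6}): φ is true.
For instance, at w5:
  At w5: Dia (not r or s) is true, Dia s is false, so Dia (not r or s) and Dia s is false.
    At w5: Dia (not r or s) requires not r or s at some successor in {w1}.
      not r or s holds at w1, so Dia (not r or s) is true at w5.
    At w5: Dia s requires s at some successor in {w1}.
      At w1: s is false.
    So Dia s is false at w5.
Satisfying worlds: {w0, w1, w3, w4, w6}

w0, w1, w3, w4, w6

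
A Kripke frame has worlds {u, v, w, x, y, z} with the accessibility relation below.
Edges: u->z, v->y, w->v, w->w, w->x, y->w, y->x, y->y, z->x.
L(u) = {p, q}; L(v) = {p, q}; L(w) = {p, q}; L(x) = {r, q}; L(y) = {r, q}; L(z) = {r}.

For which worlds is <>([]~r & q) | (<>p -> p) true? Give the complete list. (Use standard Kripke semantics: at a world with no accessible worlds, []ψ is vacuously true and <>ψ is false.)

Let φ = <>([]~r & q) | (<>p -> p). Evaluate φ at each world:
  u (successors {z}): φ is true.
  v (successors {y}): φ is true.
  w (successors {v, w, x}): φ is true.
  x (successors ∅): φ is true.
  y (successors {w, x, y}): φ is true.
  z (successors {x}): φ is true.
For instance, at v:
  At v: <>([]~r & q) is false, <>p -> p is true, so <>([]~r & q) | (<>p -> p) is true.
    At v: <>([]~r & q) requires []~r & q at some successor in {y}.
      At y: []~r & q is false.
    So <>([]~r & q) is false at v.
    At v: <>p is false, p is true, so <>p -> p is true.
      At v: <>p requires p at some successor in {y}.
        At y: p is false.
      So <>p is false at v.
Satisfying worlds: {u, v, w, x, y, z}

u, v, w, x, y, z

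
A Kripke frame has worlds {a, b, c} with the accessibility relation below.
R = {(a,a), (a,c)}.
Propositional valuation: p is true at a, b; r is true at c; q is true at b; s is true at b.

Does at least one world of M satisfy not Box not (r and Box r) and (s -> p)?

Yes

Recall that Box ψ holds at a world iff ψ holds at every accessible world, and Dia ψ holds iff ψ holds at some accessible world.
Let φ = not Box not (r and Box r) and (s -> p). Evaluate φ at each world:
  a (successors {a, c}): φ is true.
  b (successors ∅): φ is false.
  c (successors ∅): φ is false.
Detail at a (witness):
  At a: not Box not (r and Box r) is true, s -> p is true, so not Box not (r and Box r) and (s -> p) is true.
    At a: Box not (r and Box r) is false, so not Box not (r and Box r) is true.
      At a: Box not (r and Box r) requires not (r and Box r) at every successor {a, c}.
        not (r and Box r) fails at c, so Box not (r and Box r) is false at a.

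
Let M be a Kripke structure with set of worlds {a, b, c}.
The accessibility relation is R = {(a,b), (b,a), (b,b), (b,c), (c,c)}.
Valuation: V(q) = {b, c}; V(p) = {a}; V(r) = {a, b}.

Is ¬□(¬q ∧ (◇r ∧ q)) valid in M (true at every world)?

Let φ = ¬□(¬q ∧ (◇r ∧ q)). Evaluate φ at each world:
  a (successors {b}): φ is true.
  b (successors {a, b, c}): φ is true.
  c (successors {c}): φ is true.
For instance, at a:
  At a: □(¬q ∧ (◇r ∧ q)) is false, so ¬□(¬q ∧ (◇r ∧ q)) is true.
    At a: □(¬q ∧ (◇r ∧ q)) requires ¬q ∧ (◇r ∧ q) at every successor {b}.
      ¬q ∧ (◇r ∧ q) fails at b, so □(¬q ∧ (◇r ∧ q)) is false at a.

Yes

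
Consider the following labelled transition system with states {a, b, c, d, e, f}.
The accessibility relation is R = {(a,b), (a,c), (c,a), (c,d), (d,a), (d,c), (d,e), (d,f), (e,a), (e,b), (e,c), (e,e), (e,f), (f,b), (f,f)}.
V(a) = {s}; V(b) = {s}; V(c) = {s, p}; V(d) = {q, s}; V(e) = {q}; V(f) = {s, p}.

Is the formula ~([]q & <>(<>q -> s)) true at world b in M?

Yes

At b: []q & <>(<>q -> s) is false, so ~([]q & <>(<>q -> s)) is true.
  At b: []q is true, <>(<>q -> s) is false, so []q & <>(<>q -> s) is false.
    At b: no accessible worlds, so []q holds vacuously.
    At b: no accessible worlds, so <>(<>q -> s) is false.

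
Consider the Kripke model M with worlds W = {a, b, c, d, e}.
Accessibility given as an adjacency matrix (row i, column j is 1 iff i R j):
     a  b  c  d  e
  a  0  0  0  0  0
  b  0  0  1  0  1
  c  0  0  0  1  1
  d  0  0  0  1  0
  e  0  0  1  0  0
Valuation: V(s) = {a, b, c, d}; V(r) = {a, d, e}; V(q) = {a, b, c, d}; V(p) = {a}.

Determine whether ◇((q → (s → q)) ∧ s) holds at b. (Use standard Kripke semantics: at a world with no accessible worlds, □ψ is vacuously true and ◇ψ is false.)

At b: ◇((q → (s → q)) ∧ s) requires (q → (s → q)) ∧ s at some successor in {c, e}.
  (q → (s → q)) ∧ s holds at c, so ◇((q → (s → q)) ∧ s) is true at b.

Yes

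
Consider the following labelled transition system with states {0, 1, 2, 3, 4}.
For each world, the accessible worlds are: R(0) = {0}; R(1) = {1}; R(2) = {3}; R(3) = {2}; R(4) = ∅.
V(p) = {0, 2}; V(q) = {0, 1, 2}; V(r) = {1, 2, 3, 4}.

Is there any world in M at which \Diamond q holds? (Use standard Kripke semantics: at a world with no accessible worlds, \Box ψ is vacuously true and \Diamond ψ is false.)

Yes

Let φ = \Diamond q. Evaluate φ at each world:
  0 (successors {0}): φ is true.
  1 (successors {1}): φ is true.
  2 (successors {3}): φ is false.
  3 (successors {2}): φ is true.
  4 (successors ∅): φ is false.
Detail at 0 (witness):
  At 0: \Diamond q requires q at some successor in {0}.
    q holds at 0, so \Diamond q is true at 0.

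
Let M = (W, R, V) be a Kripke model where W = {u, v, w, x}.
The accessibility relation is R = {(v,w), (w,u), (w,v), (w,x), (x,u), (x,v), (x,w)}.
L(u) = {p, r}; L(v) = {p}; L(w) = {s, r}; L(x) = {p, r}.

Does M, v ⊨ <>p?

Recall that <>ψ holds at a world iff ψ holds at some accessible world.
At v: <>p requires p at some successor in {w}.
  At w: p is false.
So <>p is false at v.

No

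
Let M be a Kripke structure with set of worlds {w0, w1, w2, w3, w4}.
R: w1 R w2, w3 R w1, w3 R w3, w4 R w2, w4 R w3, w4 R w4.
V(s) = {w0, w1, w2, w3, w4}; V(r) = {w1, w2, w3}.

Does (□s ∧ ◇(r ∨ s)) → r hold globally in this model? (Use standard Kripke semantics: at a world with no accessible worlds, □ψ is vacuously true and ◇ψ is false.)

No

Let φ = (□s ∧ ◇(r ∨ s)) → r. Evaluate φ at each world:
  w0 (successors ∅): φ is true.
  w1 (successors {w2}): φ is true.
  w2 (successors ∅): φ is true.
  w3 (successors {w1, w3}): φ is true.
  w4 (successors {w2, w3, w4}): φ is false.
Detail at w4 (counterexample):
  At w4: □s ∧ ◇(r ∨ s) is true, r is false, so (□s ∧ ◇(r ∨ s)) → r is false.
    At w4: □s is true, ◇(r ∨ s) is true, so □s ∧ ◇(r ∨ s) is true.
      At w4: □s requires s at every successor {w2, w3, w4}.
        At w2: s is true.
        At w3: s is true.
        At w4: s is true.
      So □s is true at w4.
      At w4: ◇(r ∨ s) requires r ∨ s at some successor in {w2, w3, w4}.
        r ∨ s holds at w2, so ◇(r ∨ s) is true at w4.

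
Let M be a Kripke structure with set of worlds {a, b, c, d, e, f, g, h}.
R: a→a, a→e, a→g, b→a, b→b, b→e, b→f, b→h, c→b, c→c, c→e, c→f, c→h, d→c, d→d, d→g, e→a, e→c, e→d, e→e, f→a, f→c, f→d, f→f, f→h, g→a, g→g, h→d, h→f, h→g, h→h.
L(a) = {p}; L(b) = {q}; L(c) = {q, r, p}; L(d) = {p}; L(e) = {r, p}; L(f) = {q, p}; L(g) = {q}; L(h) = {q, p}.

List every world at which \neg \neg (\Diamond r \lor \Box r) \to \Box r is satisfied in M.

Let φ = \neg \neg (\Diamond r \lor \Box r) \to \Box r. Evaluate φ at each world:
  a (successors {a, e, g}): φ is false.
  b (successors {a, b, e, f, h}): φ is false.
  c (successors {b, c, e, f, h}): φ is false.
  d (successors {c, d, g}): φ is false.
  e (successors {a, c, d, e}): φ is false.
  f (successors {a, c, d, f, h}): φ is false.
  g (successors {a, g}): φ is true.
  h (successors {d, f, g, h}): φ is true.
For instance, at e:
  At e: \neg \neg (\Diamond r \lor \Box r) is true, \Box r is false, so \neg \neg (\Diamond r \lor \Box r) \to \Box r is false.
    At e: \neg (\Diamond r \lor \Box r) is false, so \neg \neg (\Diamond r \lor \Box r) is true.
      At e: \Diamond r \lor \Box r is true, so \neg (\Diamond r \lor \Box r) is false.
    At e: \Box r requires r at every successor {a, c, d, e}.
      r fails at a, so \Box r is false at e.
Satisfying worlds: {g, h}

g, h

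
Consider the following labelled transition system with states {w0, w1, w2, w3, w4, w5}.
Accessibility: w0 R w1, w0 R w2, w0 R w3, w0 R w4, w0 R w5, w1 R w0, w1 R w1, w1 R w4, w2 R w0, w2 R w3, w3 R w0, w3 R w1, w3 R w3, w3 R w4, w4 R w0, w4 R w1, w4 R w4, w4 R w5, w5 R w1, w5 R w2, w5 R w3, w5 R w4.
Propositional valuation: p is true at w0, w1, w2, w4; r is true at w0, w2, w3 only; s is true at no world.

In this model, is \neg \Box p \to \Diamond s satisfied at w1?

At w1: \neg \Box p is false, \Diamond s is false, so \neg \Box p \to \Diamond s is true.
  At w1: \Box p is true, so \neg \Box p is false.
    At w1: \Box p requires p at every successor {w0, w1, w4}.
      At w0: p is true.
      At w1: p is true.
      At w4: p is true.
    So \Box p is true at w1.
  At w1: \Diamond s requires s at some successor in {w0, w1, w4}.
    At w0: s is false.
    At w1: s is false.
    At w4: s is false.
  So \Diamond s is false at w1.

Yes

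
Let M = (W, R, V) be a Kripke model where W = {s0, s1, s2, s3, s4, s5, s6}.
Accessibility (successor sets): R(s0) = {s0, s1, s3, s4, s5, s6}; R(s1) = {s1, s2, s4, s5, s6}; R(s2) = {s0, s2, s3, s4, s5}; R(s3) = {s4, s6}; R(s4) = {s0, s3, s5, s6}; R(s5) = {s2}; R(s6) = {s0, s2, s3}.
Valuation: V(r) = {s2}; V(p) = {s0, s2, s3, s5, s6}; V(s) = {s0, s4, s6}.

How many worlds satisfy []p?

Let φ = []p. Evaluate φ at each world:
  s0 (successors {s0, s1, s3, s4, s5, s6}): φ is false.
  s1 (successors {s1, s2, s4, s5, s6}): φ is false.
  s2 (successors {s0, s2, s3, s4, s5}): φ is false.
  s3 (successors {s4, s6}): φ is false.
  s4 (successors {s0, s3, s5, s6}): φ is true.
  s5 (successors {s2}): φ is true.
  s6 (successors {s0, s2, s3}): φ is true.
For instance, at s4:
  At s4: []p requires p at every successor {s0, s3, s5, s6}.
    At s0: p is true.
    At s3: p is true.
    At s5: p is true.
    At s6: p is true.
  So []p is true at s4.
Satisfying worlds: {s4, s5, s6}

3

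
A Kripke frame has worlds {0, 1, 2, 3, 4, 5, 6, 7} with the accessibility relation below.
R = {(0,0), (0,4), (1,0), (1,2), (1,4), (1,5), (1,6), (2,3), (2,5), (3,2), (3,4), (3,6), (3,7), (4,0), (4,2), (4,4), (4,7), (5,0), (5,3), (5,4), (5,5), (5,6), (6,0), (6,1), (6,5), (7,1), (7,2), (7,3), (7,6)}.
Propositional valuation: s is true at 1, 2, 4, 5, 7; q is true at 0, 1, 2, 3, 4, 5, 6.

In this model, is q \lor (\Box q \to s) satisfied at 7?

At 7: q is false, \Box q \to s is true, so q \lor (\Box q \to s) is true.
  At 7: \Box q is true, s is true, so \Box q \to s is true.
    At 7: \Box q requires q at every successor {1, 2, 3, 6}.
      At 1: q is true.
      At 2: q is true.
      At 3: q is true.
      At 6: q is true.
    So \Box q is true at 7.

Yes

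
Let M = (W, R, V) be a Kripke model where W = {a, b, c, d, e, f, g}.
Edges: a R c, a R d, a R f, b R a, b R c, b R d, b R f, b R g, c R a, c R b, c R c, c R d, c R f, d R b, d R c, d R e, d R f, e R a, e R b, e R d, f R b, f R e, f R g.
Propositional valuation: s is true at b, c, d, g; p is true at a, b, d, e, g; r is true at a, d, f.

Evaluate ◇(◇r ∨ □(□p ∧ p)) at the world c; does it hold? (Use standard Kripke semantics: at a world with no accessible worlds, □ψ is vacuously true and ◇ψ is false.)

At c: ◇(◇r ∨ □(□p ∧ p)) requires ◇r ∨ □(□p ∧ p) at some successor in {a, b, c, d, f}.
  ◇r ∨ □(□p ∧ p) holds at a, so ◇(◇r ∨ □(□p ∧ p)) is true at c.
    At a: ◇r is true, □(□p ∧ p) is false, so ◇r ∨ □(□p ∧ p) is true.
      At a: ◇r requires r at some successor in {c, d, f}.
        r holds at d, so ◇r is true at a.
      At a: □(□p ∧ p) requires □p ∧ p at every successor {c, d, f}.
        □p ∧ p fails at c, so □(□p ∧ p) is false at a.

Yes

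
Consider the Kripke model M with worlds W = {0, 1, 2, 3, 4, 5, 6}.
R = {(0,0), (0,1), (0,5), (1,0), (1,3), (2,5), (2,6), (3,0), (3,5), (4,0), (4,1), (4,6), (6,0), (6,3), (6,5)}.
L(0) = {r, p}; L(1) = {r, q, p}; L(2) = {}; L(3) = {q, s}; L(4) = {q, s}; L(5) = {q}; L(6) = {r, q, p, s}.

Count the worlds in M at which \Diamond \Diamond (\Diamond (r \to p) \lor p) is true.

Recall that \Diamond ψ holds at a world iff ψ holds at some accessible world.
Let φ = \Diamond \Diamond (\Diamond (r \to p) \lor p). Evaluate φ at each world:
  0 (successors {0, 1, 5}): φ is true.
  1 (successors {0, 3}): φ is true.
  2 (successors {5, 6}): φ is true.
  3 (successors {0, 5}): φ is true.
  4 (successors {0, 1, 6}): φ is true.
  5 (successors ∅): φ is false.
  6 (successors {0, 3, 5}): φ is true.
For instance, at 2:
  At 2: \Diamond \Diamond (\Diamond (r \to p) \lor p) requires \Diamond (\Diamond (r \to p) \lor p) at some successor in {5, 6}.
    \Diamond (\Diamond (r \to p) \lor p) holds at 6, so \Diamond \Diamond (\Diamond (r \to p) \lor p) is true at 2.
      At 6: \Diamond (\Diamond (r \to p) \lor p) requires \Diamond (r \to p) \lor p at some successor in {0, 3, 5}.
        \Diamond (r \to p) \lor p holds at 0, so \Diamond (\Diamond (r \to p) \lor p) is true at 6.
Satisfying worlds: {0, 1, 2, 3, 4, 6}

6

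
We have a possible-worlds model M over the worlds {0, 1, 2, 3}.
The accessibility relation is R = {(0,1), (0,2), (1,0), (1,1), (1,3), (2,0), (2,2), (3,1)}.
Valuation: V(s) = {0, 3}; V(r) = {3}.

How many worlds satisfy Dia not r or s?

Let φ = Dia not r or s. Evaluate φ at each world:
  0 (successors {1, 2}): φ is true.
  1 (successors {0, 1, 3}): φ is true.
  2 (successors {0, 2}): φ is true.
  3 (successors {1}): φ is true.
For instance, at 2:
  At 2: Dia not r is true, s is false, so Dia not r or s is true.
    At 2: Dia not r requires not r at some successor in {0, 2}.
      not r holds at 0, so Dia not r is true at 2.
Satisfying worlds: {0, 1, 2, 3}

4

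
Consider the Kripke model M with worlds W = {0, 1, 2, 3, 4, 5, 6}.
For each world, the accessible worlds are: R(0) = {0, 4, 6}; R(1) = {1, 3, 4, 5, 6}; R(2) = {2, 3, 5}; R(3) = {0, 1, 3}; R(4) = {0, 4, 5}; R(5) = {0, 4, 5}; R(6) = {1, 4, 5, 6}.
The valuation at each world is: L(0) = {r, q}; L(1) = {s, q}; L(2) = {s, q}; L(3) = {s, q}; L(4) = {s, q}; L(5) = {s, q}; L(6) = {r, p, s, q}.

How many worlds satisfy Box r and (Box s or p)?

Let φ = Box r and (Box s or p). Evaluate φ at each world:
  0 (successors {0, 4, 6}): φ is false.
  1 (successors {1, 3, 4, 5, 6}): φ is false.
  2 (successors {2, 3, 5}): φ is false.
  3 (successors {0, 1, 3}): φ is false.
  4 (successors {0, 4, 5}): φ is false.
  5 (successors {0, 4, 5}): φ is false.
  6 (successors {1, 4, 5, 6}): φ is false.
For instance, at 6:
  At 6: Box r is false, Box s or p is true, so Box r and (Box s or p) is false.
    At 6: Box r requires r at every successor {1, 4, 5, 6}.
      r fails at 1, so Box r is false at 6.
    At 6: Box s is true, p is true, so Box s or p is true.
      At 6: Box s requires s at every successor {1, 4, 5, 6}.
        At 1: s is true.
        At 4: s is true.
        At 5: s is true.
        At 6: s is true.
      So Box s is true at 6.
Satisfying worlds: none.

0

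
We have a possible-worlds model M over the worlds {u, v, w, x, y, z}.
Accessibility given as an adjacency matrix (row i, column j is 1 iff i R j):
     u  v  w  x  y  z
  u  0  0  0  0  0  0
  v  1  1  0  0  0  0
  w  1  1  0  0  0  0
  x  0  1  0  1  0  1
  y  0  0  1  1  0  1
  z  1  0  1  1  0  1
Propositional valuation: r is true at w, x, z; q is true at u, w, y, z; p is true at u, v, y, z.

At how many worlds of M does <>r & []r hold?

1

Recall that []ψ holds at a world iff ψ holds at every accessible world, and <>ψ holds iff ψ holds at some accessible world.
Let φ = <>r & []r. Evaluate φ at each world:
  u (successors ∅): φ is false.
  v (successors {u, v}): φ is false.
  w (successors {u, v}): φ is false.
  x (successors {v, x, z}): φ is false.
  y (successors {w, x, z}): φ is true.
  z (successors {u, w, x, z}): φ is false.
For instance, at x:
  At x: <>r is true, []r is false, so <>r & []r is false.
    At x: <>r requires r at some successor in {v, x, z}.
      r holds at x, so <>r is true at x.
    At x: []r requires r at every successor {v, x, z}.
      r fails at v, so []r is false at x.
Satisfying worlds: {y}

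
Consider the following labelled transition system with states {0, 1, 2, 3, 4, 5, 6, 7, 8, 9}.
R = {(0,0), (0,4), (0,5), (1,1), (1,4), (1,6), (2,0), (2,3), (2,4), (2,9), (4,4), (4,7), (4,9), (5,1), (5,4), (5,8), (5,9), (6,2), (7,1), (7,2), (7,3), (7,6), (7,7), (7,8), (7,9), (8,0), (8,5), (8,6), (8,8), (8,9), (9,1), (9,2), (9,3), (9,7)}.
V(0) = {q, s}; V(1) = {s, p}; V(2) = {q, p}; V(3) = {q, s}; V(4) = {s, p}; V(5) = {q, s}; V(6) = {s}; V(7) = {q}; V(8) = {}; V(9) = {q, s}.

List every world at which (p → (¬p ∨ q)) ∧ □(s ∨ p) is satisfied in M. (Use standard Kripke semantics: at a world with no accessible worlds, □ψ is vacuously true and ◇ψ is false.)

Let φ = (p → (¬p ∨ q)) ∧ □(s ∨ p). Evaluate φ at each world:
  0 (successors {0, 4, 5}): φ is true.
  1 (successors {1, 4, 6}): φ is false.
  2 (successors {0, 3, 4, 9}): φ is true.
  3 (successors ∅): φ is true.
  4 (successors {4, 7, 9}): φ is false.
  5 (successors {1, 4, 8, 9}): φ is false.
  6 (successors {2}): φ is true.
  7 (successors {1, 2, 3, 6, 7, 8, 9}): φ is false.
  8 (successors {0, 5, 6, 8, 9}): φ is false.
  9 (successors {1, 2, 3, 7}): φ is false.
For instance, at 8:
  At 8: p → (¬p ∨ q) is true, □(s ∨ p) is false, so (p → (¬p ∨ q)) ∧ □(s ∨ p) is false.
    At 8: □(s ∨ p) requires s ∨ p at every successor {0, 5, 6, 8, 9}.
      s ∨ p fails at 8, so □(s ∨ p) is false at 8.
Satisfying worlds: {0, 2, 3, 6}

0, 2, 3, 6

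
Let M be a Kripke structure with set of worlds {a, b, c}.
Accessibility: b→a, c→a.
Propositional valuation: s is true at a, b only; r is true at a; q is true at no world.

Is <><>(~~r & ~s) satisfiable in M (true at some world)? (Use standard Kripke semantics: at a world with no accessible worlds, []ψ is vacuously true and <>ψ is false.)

Recall that <>ψ holds at a world iff ψ holds at some accessible world.
Let φ = <><>(~~r & ~s). Evaluate φ at each world:
  a (successors ∅): φ is false.
  b (successors {a}): φ is false.
  c (successors {a}): φ is false.
For instance, at c:
  At c: <><>(~~r & ~s) requires <>(~~r & ~s) at some successor in {a}.
    At a: <>(~~r & ~s) is false.
  So <><>(~~r & ~s) is false at c.

No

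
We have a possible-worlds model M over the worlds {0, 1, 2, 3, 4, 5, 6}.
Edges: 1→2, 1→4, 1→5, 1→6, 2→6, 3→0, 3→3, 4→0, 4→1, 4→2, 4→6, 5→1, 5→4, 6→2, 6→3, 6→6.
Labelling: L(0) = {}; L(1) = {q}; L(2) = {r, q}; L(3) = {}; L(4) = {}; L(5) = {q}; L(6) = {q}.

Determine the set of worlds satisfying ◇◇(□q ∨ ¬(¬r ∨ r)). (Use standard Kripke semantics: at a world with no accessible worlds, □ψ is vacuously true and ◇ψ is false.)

1, 2, 3, 4, 5, 6

Let φ = ◇◇(□q ∨ ¬(¬r ∨ r)). Evaluate φ at each world:
  0 (successors ∅): φ is false.
  1 (successors {2, 4, 5, 6}): φ is true.
  2 (successors {6}): φ is true.
  3 (successors {0, 3}): φ is true.
  4 (successors {0, 1, 2, 6}): φ is true.
  5 (successors {1, 4}): φ is true.
  6 (successors {2, 3, 6}): φ is true.
For instance, at 3:
  At 3: ◇◇(□q ∨ ¬(¬r ∨ r)) requires ◇(□q ∨ ¬(¬r ∨ r)) at some successor in {0, 3}.
    ◇(□q ∨ ¬(¬r ∨ r)) holds at 3, so ◇◇(□q ∨ ¬(¬r ∨ r)) is true at 3.
      At 3: ◇(□q ∨ ¬(¬r ∨ r)) requires □q ∨ ¬(¬r ∨ r) at some successor in {0, 3}.
        □q ∨ ¬(¬r ∨ r) holds at 0, so ◇(□q ∨ ¬(¬r ∨ r)) is true at 3.
Satisfying worlds: {1, 2, 3, 4, 5, 6}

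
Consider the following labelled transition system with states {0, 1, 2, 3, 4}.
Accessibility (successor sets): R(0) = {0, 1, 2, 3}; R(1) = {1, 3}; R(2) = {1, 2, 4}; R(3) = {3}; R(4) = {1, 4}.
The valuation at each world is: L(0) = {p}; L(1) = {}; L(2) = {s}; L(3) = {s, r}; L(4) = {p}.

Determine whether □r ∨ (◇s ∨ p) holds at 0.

Yes

At 0: □r is false, ◇s ∨ p is true, so □r ∨ (◇s ∨ p) is true.
  At 0: □r requires r at every successor {0, 1, 2, 3}.
    r fails at 0, so □r is false at 0.
  At 0: ◇s is true, p is true, so ◇s ∨ p is true.
    At 0: ◇s requires s at some successor in {0, 1, 2, 3}.
      s holds at 2, so ◇s is true at 0.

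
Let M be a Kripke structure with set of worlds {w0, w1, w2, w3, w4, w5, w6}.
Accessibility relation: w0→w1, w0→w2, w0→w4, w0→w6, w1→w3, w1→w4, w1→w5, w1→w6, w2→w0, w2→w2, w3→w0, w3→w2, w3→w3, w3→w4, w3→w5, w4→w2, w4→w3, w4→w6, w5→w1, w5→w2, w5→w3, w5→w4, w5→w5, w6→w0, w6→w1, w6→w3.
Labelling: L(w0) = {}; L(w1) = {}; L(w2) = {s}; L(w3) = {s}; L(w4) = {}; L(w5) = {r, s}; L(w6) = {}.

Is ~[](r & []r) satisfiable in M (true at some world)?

Let φ = ~[](r & []r). Evaluate φ at each world:
  w0 (successors {w1, w2, w4, w6}): φ is true.
  w1 (successors {w3, w4, w5, w6}): φ is true.
  w2 (successors {w0, w2}): φ is true.
  w3 (successors {w0, w2, w3, w4, w5}): φ is true.
  w4 (successors {w2, w3, w6}): φ is true.
  w5 (successors {w1, w2, w3, w4, w5}): φ is true.
  w6 (successors {w0, w1, w3}): φ is true.
Detail at w0 (witness):
  At w0: [](r & []r) is false, so ~[](r & []r) is true.
    At w0: [](r & []r) requires r & []r at every successor {w1, w2, w4, w6}.
      r & []r fails at w1, so [](r & []r) is false at w0.

Yes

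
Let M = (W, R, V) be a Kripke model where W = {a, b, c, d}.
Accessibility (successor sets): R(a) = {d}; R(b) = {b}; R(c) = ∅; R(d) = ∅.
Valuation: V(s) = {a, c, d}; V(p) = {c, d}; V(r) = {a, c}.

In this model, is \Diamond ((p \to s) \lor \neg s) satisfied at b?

Recall that \Diamond ψ holds at a world iff ψ holds at some accessible world.
At b: \Diamond ((p \to s) \lor \neg s) requires (p \to s) \lor \neg s at some successor in {b}.
  (p \to s) \lor \neg s holds at b, so \Diamond ((p \to s) \lor \neg s) is true at b.

Yes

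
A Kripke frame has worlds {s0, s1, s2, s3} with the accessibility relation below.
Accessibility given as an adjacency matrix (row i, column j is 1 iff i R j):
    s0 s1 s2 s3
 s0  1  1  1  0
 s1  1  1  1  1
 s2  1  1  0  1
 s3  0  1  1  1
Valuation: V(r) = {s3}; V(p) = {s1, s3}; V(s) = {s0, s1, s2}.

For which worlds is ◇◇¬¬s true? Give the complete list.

Let φ = ◇◇¬¬s. Evaluate φ at each world:
  s0 (successors {s0, s1, s2}): φ is true.
  s1 (successors {s0, s1, s2, s3}): φ is true.
  s2 (successors {s0, s1, s3}): φ is true.
  s3 (successors {s1, s2, s3}): φ is true.
For instance, at s0:
  At s0: ◇◇¬¬s requires ◇¬¬s at some successor in {s0, s1, s2}.
    ◇¬¬s holds at s0, so ◇◇¬¬s is true at s0.
      At s0: ◇¬¬s requires ¬¬s at some successor in {s0, s1, s2}.
        ¬¬s holds at s0, so ◇¬¬s is true at s0.
Satisfying worlds: {s0, s1, s2, s3}

s0, s1, s2, s3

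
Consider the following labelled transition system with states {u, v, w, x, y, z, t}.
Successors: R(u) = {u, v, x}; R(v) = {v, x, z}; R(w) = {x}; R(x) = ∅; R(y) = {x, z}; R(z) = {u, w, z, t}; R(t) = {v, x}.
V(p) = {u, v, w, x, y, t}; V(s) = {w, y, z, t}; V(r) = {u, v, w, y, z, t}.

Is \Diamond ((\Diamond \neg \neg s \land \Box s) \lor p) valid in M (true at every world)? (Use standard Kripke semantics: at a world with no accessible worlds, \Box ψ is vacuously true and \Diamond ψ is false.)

No

Let φ = \Diamond ((\Diamond \neg \neg s \land \Box s) \lor p). Evaluate φ at each world:
  u (successors {u, v, x}): φ is true.
  v (successors {v, x, z}): φ is true.
  w (successors {x}): φ is true.
  x (successors ∅): φ is false.
  y (successors {x, z}): φ is true.
  z (successors {u, w, z, t}): φ is true.
  t (successors {v, x}): φ is true.
Detail at x (counterexample):
  At x: no accessible worlds, so \Diamond ((\Diamond \neg \neg s \land \Box s) \lor p) is false.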